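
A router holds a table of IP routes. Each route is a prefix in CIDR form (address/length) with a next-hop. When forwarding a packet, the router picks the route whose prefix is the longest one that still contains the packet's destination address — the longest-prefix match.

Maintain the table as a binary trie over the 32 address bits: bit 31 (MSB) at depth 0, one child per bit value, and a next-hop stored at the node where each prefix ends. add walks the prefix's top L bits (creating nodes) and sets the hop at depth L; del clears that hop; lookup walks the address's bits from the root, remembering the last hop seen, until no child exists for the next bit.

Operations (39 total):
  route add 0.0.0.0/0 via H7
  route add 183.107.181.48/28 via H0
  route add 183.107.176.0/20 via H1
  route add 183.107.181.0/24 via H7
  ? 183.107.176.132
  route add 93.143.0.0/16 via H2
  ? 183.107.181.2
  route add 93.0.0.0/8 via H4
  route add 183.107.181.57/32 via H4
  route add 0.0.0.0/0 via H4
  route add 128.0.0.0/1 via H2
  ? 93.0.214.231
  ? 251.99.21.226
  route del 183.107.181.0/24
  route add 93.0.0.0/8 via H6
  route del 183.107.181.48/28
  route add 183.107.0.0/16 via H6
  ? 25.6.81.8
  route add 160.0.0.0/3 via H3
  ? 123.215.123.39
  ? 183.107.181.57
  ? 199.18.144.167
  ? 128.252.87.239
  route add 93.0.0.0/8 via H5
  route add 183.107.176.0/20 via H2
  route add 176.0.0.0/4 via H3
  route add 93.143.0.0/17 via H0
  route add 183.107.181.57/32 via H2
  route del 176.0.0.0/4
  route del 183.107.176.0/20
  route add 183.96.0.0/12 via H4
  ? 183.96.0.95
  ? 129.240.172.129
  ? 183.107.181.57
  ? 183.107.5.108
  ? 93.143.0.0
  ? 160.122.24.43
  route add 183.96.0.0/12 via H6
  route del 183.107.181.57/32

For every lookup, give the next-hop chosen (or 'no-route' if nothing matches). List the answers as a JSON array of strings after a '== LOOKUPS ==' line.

Apply in order:
  + 0.0.0.0/0 (H7) depth=0
  + 183.107.181.48/28 (H0) depth=28
  + 183.107.176.0/20 (H1) depth=20
  + 183.107.181.0/24 (H7) depth=24
  Q 183.107.176.132: descend 101101110110101110110 ; hops seen [H7,H1] ; pick H1
  + 93.143.0.0/16 (H2) depth=16
  Q 183.107.181.2: descend 10110111011010111011010100 ; hops seen [H7,H1,H7] ; pick H7
  + 93.0.0.0/8 (H4) depth=8
  + 183.107.181.57/32 (H4) depth=32
  + 0.0.0.0/0 (H4) depth=0
  + 128.0.0.0/1 (H2) depth=1
  Q 93.0.214.231: descend 01011101 ; hops seen [H4,H4] ; pick H4
  Q 251.99.21.226: descend 1 ; hops seen [H4,H2] ; pick H2
  - 183.107.181.0/24 clear@24
  + 93.0.0.0/8 (H6) depth=8
  - 183.107.181.48/28 clear@28
  + 183.107.0.0/16 (H6) depth=16
  Q 25.6.81.8: descend 0 ; hops seen [H4] ; pick H4
  + 160.0.0.0/3 (H3) depth=3
  Q 123.215.123.39: descend 01 ; hops seen [H4] ; pick H4
  Q 183.107.181.57: descend 10110111011010111011010100111001 ; hops seen [H4,H2,H3,H6,H1,H4] ; pick H4
  Q 199.18.144.167: descend 1 ; hops seen [H4,H2] ; pick H2
  Q 128.252.87.239: descend 10 ; hops seen [H4,H2] ; pick H2
  + 93.0.0.0/8 (H5) depth=8
  + 183.107.176.0/20 (H2) depth=20
  + 176.0.0.0/4 (H3) depth=4
  + 93.143.0.0/17 (H0) depth=17
  + 183.107.181.57/32 (H2) depth=32
  - 176.0.0.0/4 clear@4
  - 183.107.176.0/20 clear@20
  + 183.96.0.0/12 (H4) depth=12
  Q 183.96.0.95: descend 101101110110 ; hops seen [H4,H2,H3,H4] ; pick H4
  Q 129.240.172.129: descend 10 ; hops seen [H4,H2] ; pick H2
  Q 183.107.181.57: descend 10110111011010111011010100111001 ; hops seen [H4,H2,H3,H4,H6,H2] ; pick H2
  Q 183.107.5.108: descend 1011011101101011 ; hops seen [H4,H2,H3,H4,H6] ; pick H6
  Q 93.143.0.0: descend 01011101100011110 ; hops seen [H4,H5,H2,H0] ; pick H0
  Q 160.122.24.43: descend 101 ; hops seen [H4,H2,H3] ; pick H3
  + 183.96.0.0/12 (H6) depth=12
  - 183.107.181.57/32 clear@32

== LOOKUPS ==
["H1","H7","H4","H2","H4","H4","H4","H2","H2","H4","H2","H2","H6","H0","H3"]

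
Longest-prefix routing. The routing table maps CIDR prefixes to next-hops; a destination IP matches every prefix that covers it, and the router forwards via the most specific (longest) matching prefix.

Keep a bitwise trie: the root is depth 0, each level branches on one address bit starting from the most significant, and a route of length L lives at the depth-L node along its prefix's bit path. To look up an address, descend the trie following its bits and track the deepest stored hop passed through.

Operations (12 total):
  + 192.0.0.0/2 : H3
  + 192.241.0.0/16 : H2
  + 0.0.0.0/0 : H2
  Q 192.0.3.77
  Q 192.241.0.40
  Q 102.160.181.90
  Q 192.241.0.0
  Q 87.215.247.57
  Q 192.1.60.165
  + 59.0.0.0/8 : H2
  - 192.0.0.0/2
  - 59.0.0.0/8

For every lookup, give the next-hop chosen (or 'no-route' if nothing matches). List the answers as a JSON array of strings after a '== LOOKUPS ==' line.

Trace:
  + 192.0.0.0/2 (H3) depth=2
  + 192.241.0.0/16 (H2) depth=16
  + 0.0.0.0/0 (H2) depth=0
  ? 192.0.3.77  path d0:H2→d1:-→d2:H3→d3:-→d4:-→d5:-→d6:-→d7:-→d8:-  best=H3
  ? 192.241.0.40  path d0:H2→d1:-→d2:H3→d3:-→d4:-→d5:-→d6:-→d7:-→d8:-→d9:-→d10:-→d11:-→d12:-→d13:-→d14:-→d15:-→d16:H2  best=H2
  ? 102.160.181.90  path d0:H2  best=H2
  ? 192.241.0.0  path d0:H2→d1:-→d2:H3→d3:-→d4:-→d5:-→d6:-→d7:-→d8:-→d9:-→d10:-→d11:-→d12:-→d13:-→d14:-→d15:-→d16:H2  best=H2
  ? 87.215.247.57  path d0:H2  best=H2
  ? 192.1.60.165  path d0:H2→d1:-→d2:H3→d3:-→d4:-→d5:-→d6:-→d7:-→d8:-  best=H3
  + 59.0.0.0/8 (H2) depth=8
  - 192.0.0.0/2 clear@2
  - 59.0.0.0/8 clear@8

== LOOKUPS ==
["H3","H2","H2","H2","H2","H3"]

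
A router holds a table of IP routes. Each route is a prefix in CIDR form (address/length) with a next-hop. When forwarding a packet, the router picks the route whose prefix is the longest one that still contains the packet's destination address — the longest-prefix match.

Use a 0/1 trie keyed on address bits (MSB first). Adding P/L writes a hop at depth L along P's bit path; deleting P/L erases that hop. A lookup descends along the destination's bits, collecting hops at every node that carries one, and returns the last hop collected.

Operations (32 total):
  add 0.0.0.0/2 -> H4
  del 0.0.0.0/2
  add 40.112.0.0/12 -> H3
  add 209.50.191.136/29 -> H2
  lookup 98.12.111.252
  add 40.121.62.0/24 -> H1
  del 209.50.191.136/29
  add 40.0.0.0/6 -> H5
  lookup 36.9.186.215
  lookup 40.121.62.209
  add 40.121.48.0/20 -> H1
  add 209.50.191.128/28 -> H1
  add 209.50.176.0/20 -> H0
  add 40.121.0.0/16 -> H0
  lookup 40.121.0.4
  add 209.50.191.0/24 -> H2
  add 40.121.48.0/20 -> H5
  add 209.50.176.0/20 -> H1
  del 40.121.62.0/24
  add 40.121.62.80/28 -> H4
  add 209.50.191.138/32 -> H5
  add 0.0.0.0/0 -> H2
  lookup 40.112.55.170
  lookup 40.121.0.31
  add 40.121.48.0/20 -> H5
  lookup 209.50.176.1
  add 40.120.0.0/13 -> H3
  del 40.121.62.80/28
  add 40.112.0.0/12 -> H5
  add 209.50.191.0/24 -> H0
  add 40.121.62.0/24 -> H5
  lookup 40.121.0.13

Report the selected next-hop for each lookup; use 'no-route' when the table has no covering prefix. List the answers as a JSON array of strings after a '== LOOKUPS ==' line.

Apply in order:
  + 0.0.0.0/2 (H4) depth=2
  del 0.0.0.0/2 (clear depth 2)
  + 40.112.0.0/12 (H3) depth=12
  + 209.50.191.136/29 (H2) depth=29
  lookup 98.12.111.252: bits 0 walk d0:-→d1:- -> no-route
  + 40.121.62.0/24 (H1) depth=24
  del 209.50.191.136/29 (clear depth 29)
  + 40.0.0.0/6 (H5) depth=6
  lookup 36.9.186.215: bits 0010 walk d0:-→d1:-→d2:-→d3:-→d4:- -> no-route
  lookup 40.121.62.209: bits 001010000111100100111110 walk d0:-→d1:-→d2:-→d3:-→d4:-→d5:-→d6:H5→d7:-→d8:-→d9:-→d10:-→d11:-→d12:H3→d13:-→d14:-→d15:-→d16:-→d17:-→d18:-→d19:-→d20:-→d21:-→d22:-→d23:-→d24:H1 -> H1
  + 40.121.48.0/20 (H1) depth=20
  + 209.50.191.128/28 (H1) depth=28
  + 209.50.176.0/20 (H0) depth=20
  + 40.121.0.0/16 (H0) depth=16
  lookup 40.121.0.4: bits 001010000111100100 walk d0:-→d1:-→d2:-→d3:-→d4:-→d5:-→d6:H5→d7:-→d8:-→d9:-→d10:-→d11:-→d12:H3→d13:-→d14:-→d15:-→d16:H0→d17:-→d18:- -> H0
  + 209.50.191.0/24 (H2) depth=24
  + 40.121.48.0/20 (H5) depth=20
  + 209.50.176.0/20 (H1) depth=20
  del 40.121.62.0/24 (clear depth 24)
  + 40.121.62.80/28 (H4) depth=28
  + 209.50.191.138/32 (H5) depth=32
  + 0.0.0.0/0 (H2) depth=0
  lookup 40.112.55.170: bits 001010000111 walk d0:H2→d1:-→d2:-→d3:-→d4:-→d5:-→d6:H5→d7:-→d8:-→d9:-→d10:-→d11:-→d12:H3 -> H3
  lookup 40.121.0.31: bits 001010000111100100 walk d0:H2→d1:-→d2:-→d3:-→d4:-→d5:-→d6:H5→d7:-→d8:-→d9:-→d10:-→d11:-→d12:H3→d13:-→d14:-→d15:-→d16:H0→d17:-→d18:- -> H0
  + 40.121.48.0/20 (H5) depth=20
  lookup 209.50.176.1: bits 11010001001100101011 walk d0:H2→d1:-→d2:-→d3:-→d4:-→d5:-→d6:-→d7:-→d8:-→d9:-→d10:-→d11:-→d12:-→d13:-→d14:-→d15:-→d16:-→d17:-→d18:-→d19:-→d20:H1 -> H1
  + 40.120.0.0/13 (H3) depth=13
  del 40.121.62.80/28 (clear depth 28)
  + 40.112.0.0/12 (H5) depth=12
  + 209.50.191.0/24 (H0) depth=24
  + 40.121.62.0/24 (H5) depth=24
  lookup 40.121.0.13: bits 001010000111100100 walk d0:H2→d1:-→d2:-→d3:-→d4:-→d5:-→d6:H5→d7:-→d8:-→d9:-→d10:-→d11:-→d12:H5→d13:H3→d14:-→d15:-→d16:H0→d17:-→d18:- -> H0

== LOOKUPS ==
["no-route","no-route","H1","H0","H3","H0","H1","H0"]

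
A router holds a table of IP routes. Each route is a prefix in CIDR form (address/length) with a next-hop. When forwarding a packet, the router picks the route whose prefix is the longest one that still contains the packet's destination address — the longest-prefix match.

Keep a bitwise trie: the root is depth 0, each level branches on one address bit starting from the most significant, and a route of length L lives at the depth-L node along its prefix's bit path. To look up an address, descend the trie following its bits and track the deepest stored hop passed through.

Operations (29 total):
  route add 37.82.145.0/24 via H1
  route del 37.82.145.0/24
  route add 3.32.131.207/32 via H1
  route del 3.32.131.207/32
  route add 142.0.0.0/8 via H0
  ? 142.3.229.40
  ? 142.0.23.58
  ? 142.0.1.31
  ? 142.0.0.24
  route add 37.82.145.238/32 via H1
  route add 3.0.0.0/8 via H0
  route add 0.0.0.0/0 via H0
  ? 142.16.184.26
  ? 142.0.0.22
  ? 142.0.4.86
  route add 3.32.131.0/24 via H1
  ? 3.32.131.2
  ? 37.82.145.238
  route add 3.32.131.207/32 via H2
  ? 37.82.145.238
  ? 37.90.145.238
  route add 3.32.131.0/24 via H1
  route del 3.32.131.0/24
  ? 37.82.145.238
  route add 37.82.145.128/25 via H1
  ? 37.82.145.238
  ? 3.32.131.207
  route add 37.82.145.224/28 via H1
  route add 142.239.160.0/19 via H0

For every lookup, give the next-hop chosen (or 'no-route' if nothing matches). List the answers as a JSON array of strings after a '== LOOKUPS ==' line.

Trace:
  add 37.82.145.0/24 -> H1 at depth 24
  - 37.82.145.0/24 clear@24
  add 3.32.131.207/32 -> H1 at depth 32
  - 3.32.131.207/32 clear@32
  add 142.0.0.0/8 -> H0 at depth 8
  Q 142.3.229.40: descend 10001110 ; hops seen [H0] ; pick H0
  Q 142.0.23.58: descend 10001110 ; hops seen [H0] ; pick H0
  Q 142.0.1.31: descend 10001110 ; hops seen [H0] ; pick H0
  Q 142.0.0.24: descend 10001110 ; hops seen [H0] ; pick H0
  add 37.82.145.238/32 -> H1 at depth 32
  add 3.0.0.0/8 -> H0 at depth 8
  add 0.0.0.0/0 -> H0 at depth 0
  Q 142.16.184.26: descend 10001110 ; hops seen [H0,H0] ; pick H0
  Q 142.0.0.22: descend 10001110 ; hops seen [H0,H0] ; pick H0
  Q 142.0.4.86: descend 10001110 ; hops seen [H0,H0] ; pick H0
  add 3.32.131.0/24 -> H1 at depth 24
  Q 3.32.131.2: descend 000000110010000010000011 ; hops seen [H0,H0,H1] ; pick H1
  Q 37.82.145.238: descend 00100101010100101001000111101110 ; hops seen [H0,H1] ; pick H1
  add 3.32.131.207/32 -> H2 at depth 32
  Q 37.82.145.238: descend 00100101010100101001000111101110 ; hops seen [H0,H1] ; pick H1
  Q 37.90.145.238: descend 001001010101 ; hops seen [H0] ; pick H0
  add 3.32.131.0/24 -> H1 at depth 24
  - 3.32.131.0/24 clear@24
  Q 37.82.145.238: descend 00100101010100101001000111101110 ; hops seen [H0,H1] ; pick H1
  add 37.82.145.128/25 -> H1 at depth 25
  Q 37.82.145.238: descend 00100101010100101001000111101110 ; hops seen [H0,H1,H1] ; pick H1
  Q 3.32.131.207: descend 00000011001000001000001111001111 ; hops seen [H0,H0,H2] ; pick H2
  add 37.82.145.224/28 -> H1 at depth 28
  add 142.239.160.0/19 -> H0 at depth 19

== LOOKUPS ==
["H0","H0","H0","H0","H0","H0","H0","H1","H1","H1","H0","H1","H1","H2"]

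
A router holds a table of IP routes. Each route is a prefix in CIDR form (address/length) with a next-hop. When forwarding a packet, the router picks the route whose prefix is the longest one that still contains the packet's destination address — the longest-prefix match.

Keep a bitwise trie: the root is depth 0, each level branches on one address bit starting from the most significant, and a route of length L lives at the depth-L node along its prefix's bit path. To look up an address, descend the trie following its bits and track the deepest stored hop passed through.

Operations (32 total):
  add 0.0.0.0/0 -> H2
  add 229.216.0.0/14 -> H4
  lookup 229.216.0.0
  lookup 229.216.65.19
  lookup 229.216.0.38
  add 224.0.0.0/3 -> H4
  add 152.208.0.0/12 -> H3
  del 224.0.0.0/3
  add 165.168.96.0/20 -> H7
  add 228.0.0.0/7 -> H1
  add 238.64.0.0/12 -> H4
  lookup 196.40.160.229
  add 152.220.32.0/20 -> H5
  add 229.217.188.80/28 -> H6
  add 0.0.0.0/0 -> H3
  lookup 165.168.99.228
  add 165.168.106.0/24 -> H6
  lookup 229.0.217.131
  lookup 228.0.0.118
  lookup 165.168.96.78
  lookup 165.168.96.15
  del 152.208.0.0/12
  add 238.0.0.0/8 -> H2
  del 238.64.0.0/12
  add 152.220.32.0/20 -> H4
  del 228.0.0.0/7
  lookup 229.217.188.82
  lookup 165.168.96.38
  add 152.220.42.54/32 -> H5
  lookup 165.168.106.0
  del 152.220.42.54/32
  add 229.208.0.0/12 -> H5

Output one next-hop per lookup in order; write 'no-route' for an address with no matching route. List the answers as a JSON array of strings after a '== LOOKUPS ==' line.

Process each operation:
  add 0.0.0.0/0 -> H2 at depth 0
  add 229.216.0.0/14 -> H4 at depth 14
  Q 229.216.0.0: descend 11100101110110 ; hops seen [H2,H4] ; pick H4
  Q 229.216.65.19: descend 11100101110110 ; hops seen [H2,H4] ; pick H4
  Q 229.216.0.38: descend 11100101110110 ; hops seen [H2,H4] ; pick H4
  add 224.0.0.0/3 -> H4 at depth 3
  add 152.208.0.0/12 -> H3 at depth 12
  - 224.0.0.0/3 clear@3
  add 165.168.96.0/20 -> H7 at depth 20
  add 228.0.0.0/7 -> H1 at depth 7
  add 238.64.0.0/12 -> H4 at depth 12
  Q 196.40.160.229: descend 11 ; hops seen [H2] ; pick H2
  add 152.220.32.0/20 -> H5 at depth 20
  add 229.217.188.80/28 -> H6 at depth 28
  add 0.0.0.0/0 -> H3 at depth 0
  Q 165.168.99.228: descend 10100101101010000110 ; hops seen [H3,H7] ; pick H7
  add 165.168.106.0/24 -> H6 at depth 24
  Q 229.0.217.131: descend 11100101 ; hops seen [H3,H1] ; pick H1
  Q 228.0.0.118: descend 1110010 ; hops seen [H3,H1] ; pick H1
  Q 165.168.96.78: descend 10100101101010000110 ; hops seen [H3,H7] ; pick H7
  Q 165.168.96.15: descend 10100101101010000110 ; hops seen [H3,H7] ; pick H7
  - 152.208.0.0/12 clear@12
  add 238.0.0.0/8 -> H2 at depth 8
  - 238.64.0.0/12 clear@12
  add 152.220.32.0/20 -> H4 at depth 20
  - 228.0.0.0/7 clear@7
  Q 229.217.188.82: descend 1110010111011001101111000101 ; hops seen [H3,H4,H6] ; pick H6
  Q 165.168.96.38: descend 10100101101010000110 ; hops seen [H3,H7] ; pick H7
  add 152.220.42.54/32 -> H5 at depth 32
  Q 165.168.106.0: descend 101001011010100001101010 ; hops seen [H3,H7,H6] ; pick H6
  - 152.220.42.54/32 clear@32
  add 229.208.0.0/12 -> H5 at depth 12

== LOOKUPS ==
["H4","H4","H4","H2","H7","H1","H1","H7","H7","H6","H7","H6"]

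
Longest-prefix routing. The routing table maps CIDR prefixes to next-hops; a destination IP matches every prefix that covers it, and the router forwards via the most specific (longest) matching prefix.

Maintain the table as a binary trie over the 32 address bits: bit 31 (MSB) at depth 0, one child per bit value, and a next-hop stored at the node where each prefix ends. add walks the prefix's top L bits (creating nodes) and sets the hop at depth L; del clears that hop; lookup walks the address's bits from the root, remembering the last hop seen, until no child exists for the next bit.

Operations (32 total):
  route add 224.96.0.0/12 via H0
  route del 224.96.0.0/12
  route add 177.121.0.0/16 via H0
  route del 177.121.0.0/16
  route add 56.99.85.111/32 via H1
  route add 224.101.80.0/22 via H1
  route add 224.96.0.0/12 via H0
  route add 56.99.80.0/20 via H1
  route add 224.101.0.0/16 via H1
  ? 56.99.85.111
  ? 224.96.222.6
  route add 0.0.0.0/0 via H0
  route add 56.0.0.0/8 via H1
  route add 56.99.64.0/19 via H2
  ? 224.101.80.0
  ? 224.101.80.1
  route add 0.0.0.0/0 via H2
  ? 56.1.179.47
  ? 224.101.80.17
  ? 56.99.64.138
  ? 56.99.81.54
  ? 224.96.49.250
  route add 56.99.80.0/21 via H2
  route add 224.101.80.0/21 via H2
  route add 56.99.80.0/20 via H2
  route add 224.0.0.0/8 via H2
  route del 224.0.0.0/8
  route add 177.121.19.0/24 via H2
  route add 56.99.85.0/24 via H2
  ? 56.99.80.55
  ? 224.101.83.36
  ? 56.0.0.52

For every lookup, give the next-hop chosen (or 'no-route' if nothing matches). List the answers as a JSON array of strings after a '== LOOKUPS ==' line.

Apply in order:
  add 224.96.0.0/12 -> H0 at depth 12
  del 224.96.0.0/12 (clear depth 12)
  add 177.121.0.0/16 -> H0 at depth 16
  del 177.121.0.0/16 (clear depth 16)
  add 56.99.85.111/32 -> H1 at depth 32
  add 224.101.80.0/22 -> H1 at depth 22
  add 224.96.0.0/12 -> H0 at depth 12
  add 56.99.80.0/20 -> H1 at depth 20
  add 224.101.0.0/16 -> H1 at depth 16
  Q 56.99.85.111: descend 00111000011000110101010101101111 ; hops seen [H1,H1] ; pick H1
  Q 224.96.222.6: descend 1110000001100 ; hops seen [H0] ; pick H0
  add 0.0.0.0/0 -> H0 at depth 0
  add 56.0.0.0/8 -> H1 at depth 8
  add 56.99.64.0/19 -> H2 at depth 19
  Q 224.101.80.0: descend 1110000001100101010100 ; hops seen [H0,H0,H1,H1] ; pick H1
  Q 224.101.80.1: descend 1110000001100101010100 ; hops seen [H0,H0,H1,H1] ; pick H1
  add 0.0.0.0/0 -> H2 at depth 0
  Q 56.1.179.47: descend 001110000 ; hops seen [H2,H1] ; pick H1
  Q 224.101.80.17: descend 1110000001100101010100 ; hops seen [H2,H0,H1,H1] ; pick H1
  Q 56.99.64.138: descend 0011100001100011010 ; hops seen [H2,H1,H2] ; pick H2
  Q 56.99.81.54: descend 001110000110001101010 ; hops seen [H2,H1,H2,H1] ; pick H1
  Q 224.96.49.250: descend 1110000001100 ; hops seen [H2,H0] ; pick H0
  add 56.99.80.0/21 -> H2 at depth 21
  add 224.101.80.0/21 -> H2 at depth 21
  add 56.99.80.0/20 -> H2 at depth 20
  add 224.0.0.0/8 -> H2 at depth 8
  del 224.0.0.0/8 (clear depth 8)
  add 177.121.19.0/24 -> H2 at depth 24
  add 56.99.85.0/24 -> H2 at depth 24
  Q 56.99.80.55: descend 001110000110001101010 ; hops seen [H2,H1,H2,H2,H2] ; pick H2
  Q 224.101.83.36: descend 1110000001100101010100 ; hops seen [H2,H0,H1,H2,H1] ; pick H1
  Q 56.0.0.52: descend 001110000 ; hops seen [H2,H1] ; pick H1

== LOOKUPS ==
["H1","H0","H1","H1","H1","H1","H2","H1","H0","H2","H1","H1"]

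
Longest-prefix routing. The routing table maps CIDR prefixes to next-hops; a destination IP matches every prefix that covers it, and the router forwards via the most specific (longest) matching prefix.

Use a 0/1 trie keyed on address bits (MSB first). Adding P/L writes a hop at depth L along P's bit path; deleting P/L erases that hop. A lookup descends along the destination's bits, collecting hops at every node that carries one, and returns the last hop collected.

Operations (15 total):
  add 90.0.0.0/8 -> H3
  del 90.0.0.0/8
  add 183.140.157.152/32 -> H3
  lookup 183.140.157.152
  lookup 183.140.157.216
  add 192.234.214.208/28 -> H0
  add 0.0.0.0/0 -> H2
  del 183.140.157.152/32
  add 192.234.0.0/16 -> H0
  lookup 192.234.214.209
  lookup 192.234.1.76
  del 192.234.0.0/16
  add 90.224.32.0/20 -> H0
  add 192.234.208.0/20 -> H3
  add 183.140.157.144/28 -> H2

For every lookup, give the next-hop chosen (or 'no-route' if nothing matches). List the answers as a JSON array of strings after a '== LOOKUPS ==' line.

Trace:
  + 90.0.0.0/8 (H3) depth=8
  - 90.0.0.0/8 clear@8
  + 183.140.157.152/32 (H3) depth=32
  lookup 183.140.157.152: bits 10110111100011001001110110011000 walk d0:-→d1:-→d2:-→d3:-→d4:-→d5:-→d6:-→d7:-→d8:-→d9:-→d10:-→d11:-→d12:-→d13:-→d14:-→d15:-→d16:-→d17:-→d18:-→d19:-→d20:-→d21:-→d22:-→d23:-→d24:-→d25:-→d26:-→d27:-→d28:-→d29:-→d30:-→d31:-→d32:H3 -> H3
  lookup 183.140.157.216: bits 1011011110001100100111011 walk d0:-→d1:-→d2:-→d3:-→d4:-→d5:-→d6:-→d7:-→d8:-→d9:-→d10:-→d11:-→d12:-→d13:-→d14:-→d15:-→d16:-→d17:-→d18:-→d19:-→d20:-→d21:-→d22:-→d23:-→d24:-→d25:- -> no-route
  + 192.234.214.208/28 (H0) depth=28
  + 0.0.0.0/0 (H2) depth=0
  - 183.140.157.152/32 clear@32
  + 192.234.0.0/16 (H0) depth=16
  lookup 192.234.214.209: bits 1100000011101010110101101101 walk d0:H2→d1:-→d2:-→d3:-→d4:-→d5:-→d6:-→d7:-→d8:-→d9:-→d10:-→d11:-→d12:-→d13:-→d14:-→d15:-→d16:H0→d17:-→d18:-→d19:-→d20:-→d21:-→d22:-→d23:-→d24:-→d25:-→d26:-→d27:-→d28:H0 -> H0
  lookup 192.234.1.76: bits 1100000011101010 walk d0:H2→d1:-→d2:-→d3:-→d4:-→d5:-→d6:-→d7:-→d8:-→d9:-→d10:-→d11:-→d12:-→d13:-→d14:-→d15:-→d16:H0 -> H0
  - 192.234.0.0/16 clear@16
  + 90.224.32.0/20 (H0) depth=20
  + 192.234.208.0/20 (H3) depth=20
  + 183.140.157.144/28 (H2) depth=28

== LOOKUPS ==
["H3","no-route","H0","H0"]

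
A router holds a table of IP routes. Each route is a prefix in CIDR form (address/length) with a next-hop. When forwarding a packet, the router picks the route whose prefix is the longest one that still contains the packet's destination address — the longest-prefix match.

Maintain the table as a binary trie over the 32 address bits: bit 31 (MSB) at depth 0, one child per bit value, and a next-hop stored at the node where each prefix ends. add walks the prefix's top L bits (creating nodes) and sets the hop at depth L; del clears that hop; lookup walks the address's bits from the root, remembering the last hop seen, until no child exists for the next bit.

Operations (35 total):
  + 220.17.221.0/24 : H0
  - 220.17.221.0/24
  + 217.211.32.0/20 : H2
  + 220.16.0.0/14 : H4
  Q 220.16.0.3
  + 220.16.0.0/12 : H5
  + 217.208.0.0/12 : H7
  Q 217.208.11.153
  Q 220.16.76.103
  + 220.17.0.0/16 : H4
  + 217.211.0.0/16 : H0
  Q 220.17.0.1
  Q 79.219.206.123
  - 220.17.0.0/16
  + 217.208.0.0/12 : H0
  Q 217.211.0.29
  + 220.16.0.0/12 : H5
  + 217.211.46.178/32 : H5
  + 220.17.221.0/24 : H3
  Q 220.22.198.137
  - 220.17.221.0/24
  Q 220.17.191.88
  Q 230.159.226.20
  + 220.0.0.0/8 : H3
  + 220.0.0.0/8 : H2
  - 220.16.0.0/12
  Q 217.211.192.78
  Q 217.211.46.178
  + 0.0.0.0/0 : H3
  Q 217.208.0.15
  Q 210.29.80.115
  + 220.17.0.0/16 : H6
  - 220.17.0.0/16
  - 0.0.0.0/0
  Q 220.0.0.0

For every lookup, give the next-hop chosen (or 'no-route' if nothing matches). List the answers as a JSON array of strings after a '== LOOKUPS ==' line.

Process each operation:
  add 220.17.221.0/24 -> H0 at depth 24
  - 220.17.221.0/24 clear@24
  add 217.211.32.0/20 -> H2 at depth 20
  add 220.16.0.0/14 -> H4 at depth 14
  Q 220.16.0.3: descend 110111000001000 ; hops seen [H4] ; pick H4
  add 220.16.0.0/12 -> H5 at depth 12
  add 217.208.0.0/12 -> H7 at depth 12
  Q 217.208.11.153: descend 11011001110100 ; hops seen [H7] ; pick H7
  Q 220.16.76.103: descend 110111000001000 ; hops seen [H5,H4] ; pick H4
  add 220.17.0.0/16 -> H4 at depth 16
  add 217.211.0.0/16 -> H0 at depth 16
  Q 220.17.0.1: descend 1101110000010001 ; hops seen [H5,H4,H4] ; pick H4
  Q 79.219.206.123: descend ε ; hops seen [∅] ; pick no-route
  - 220.17.0.0/16 clear@16
  add 217.208.0.0/12 -> H0 at depth 12
  Q 217.211.0.29: descend 110110011101001100 ; hops seen [H0,H0] ; pick H0
  add 220.16.0.0/12 -> H5 at depth 12
  add 217.211.46.178/32 -> H5 at depth 32
  add 220.17.221.0/24 -> H3 at depth 24
  Q 220.22.198.137: descend 1101110000010 ; hops seen [H5] ; pick H5
  - 220.17.221.0/24 clear@24
  Q 220.17.191.88: descend 11011100000100011 ; hops seen [H5,H4] ; pick H4
  Q 230.159.226.20: descend 11 ; hops seen [∅] ; pick no-route
  add 220.0.0.0/8 -> H3 at depth 8
  add 220.0.0.0/8 -> H2 at depth 8
  - 220.16.0.0/12 clear@12
  Q 217.211.192.78: descend 1101100111010011 ; hops seen [H0,H0] ; pick H0
  Q 217.211.46.178: descend 11011001110100110010111010110010 ; hops seen [H0,H0,H2,H5] ; pick H5
  add 0.0.0.0/0 -> H3 at depth 0
  Q 217.208.0.15: descend 11011001110100 ; hops seen [H3,H0] ; pick H0
  Q 210.29.80.115: descend 1101 ; hops seen [H3] ; pick H3
  add 220.17.0.0/16 -> H6 at depth 16
  - 220.17.0.0/16 clear@16
  - 0.0.0.0/0 clear@0
  Q 220.0.0.0: descend 11011100000 ; hops seen [H2] ; pick H2

== LOOKUPS ==
["H4","H7","H4","H4","no-route","H0","H5","H4","no-route","H0","H5","H0","H3","H2"]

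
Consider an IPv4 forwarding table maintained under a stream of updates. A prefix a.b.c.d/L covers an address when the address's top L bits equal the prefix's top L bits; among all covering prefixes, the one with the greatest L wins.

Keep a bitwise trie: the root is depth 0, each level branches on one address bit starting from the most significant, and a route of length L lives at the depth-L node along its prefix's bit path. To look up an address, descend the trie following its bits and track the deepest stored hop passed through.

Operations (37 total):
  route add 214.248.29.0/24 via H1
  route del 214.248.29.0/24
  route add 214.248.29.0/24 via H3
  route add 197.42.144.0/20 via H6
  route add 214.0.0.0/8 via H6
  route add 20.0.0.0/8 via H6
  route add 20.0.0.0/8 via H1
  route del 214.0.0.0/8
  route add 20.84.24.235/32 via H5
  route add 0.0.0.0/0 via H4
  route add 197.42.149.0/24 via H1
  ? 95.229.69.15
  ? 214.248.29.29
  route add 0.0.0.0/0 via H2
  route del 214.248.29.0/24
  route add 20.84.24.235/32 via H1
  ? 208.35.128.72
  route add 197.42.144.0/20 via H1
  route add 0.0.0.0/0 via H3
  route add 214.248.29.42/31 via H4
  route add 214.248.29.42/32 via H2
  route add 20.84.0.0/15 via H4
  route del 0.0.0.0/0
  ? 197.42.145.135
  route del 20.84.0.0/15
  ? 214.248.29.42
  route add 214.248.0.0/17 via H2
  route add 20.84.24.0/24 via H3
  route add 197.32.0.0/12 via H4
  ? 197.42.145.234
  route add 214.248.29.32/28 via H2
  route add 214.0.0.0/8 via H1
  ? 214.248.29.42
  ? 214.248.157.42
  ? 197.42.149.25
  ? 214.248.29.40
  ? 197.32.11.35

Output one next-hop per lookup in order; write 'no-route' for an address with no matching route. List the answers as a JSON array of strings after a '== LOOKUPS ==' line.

Trace:
  add 214.248.29.0/24 -> H1 at depth 24
  del 214.248.29.0/24 (clear depth 24)
  add 214.248.29.0/24 -> H3 at depth 24
  add 197.42.144.0/20 -> H6 at depth 20
  add 214.0.0.0/8 -> H6 at depth 8
  add 20.0.0.0/8 -> H6 at depth 8
  add 20.0.0.0/8 -> H1 at depth 8
  del 214.0.0.0/8 (clear depth 8)
  add 20.84.24.235/32 -> H5 at depth 32
  add 0.0.0.0/0 -> H4 at depth 0
  add 197.42.149.0/24 -> H1 at depth 24
  ? 95.229.69.15  path d0:H4→d1:-  best=H4
  ? 214.248.29.29  path d0:H4→d1:-→d2:-→d3:-→d4:-→d5:-→d6:-→d7:-→d8:-→d9:-→d10:-→d11:-→d12:-→d13:-→d14:-→d15:-→d16:-→d17:-→d18:-→d19:-→d20:-→d21:-→d22:-→d23:-→d24:H3  best=H3
  add 0.0.0.0/0 -> H2 at depth 0
  del 214.248.29.0/24 (clear depth 24)
  add 20.84.24.235/32 -> H1 at depth 32
  ? 208.35.128.72  path d0:H2→d1:-→d2:-→d3:-→d4:-→d5:-  best=H2
  add 197.42.144.0/20 -> H1 at depth 20
  add 0.0.0.0/0 -> H3 at depth 0
  add 214.248.29.42/31 -> H4 at depth 31
  add 214.248.29.42/32 -> H2 at depth 32
  add 20.84.0.0/15 -> H4 at depth 15
  del 0.0.0.0/0 (clear depth 0)
  ? 197.42.145.135  path d0:-→d1:-→d2:-→d3:-→d4:-→d5:-→d6:-→d7:-→d8:-→d9:-→d10:-→d11:-→d12:-→d13:-→d14:-→d15:-→d16:-→d17:-→d18:-→d19:-→d20:H1→d21:-  best=H1
  del 20.84.0.0/15 (clear depth 15)
  ? 214.248.29.42  path d0:-→d1:-→d2:-→d3:-→d4:-→d5:-→d6:-→d7:-→d8:-→d9:-→d10:-→d11:-→d12:-→d13:-→d14:-→d15:-→d16:-→d17:-→d18:-→d19:-→d20:-→d21:-→d22:-→d23:-→d24:-→d25:-→d26:-→d27:-→d28:-→d29:-→d30:-→d31:H4→d32:H2  best=H2
  add 214.248.0.0/17 -> H2 at depth 17
  add 20.84.24.0/24 -> H3 at depth 24
  add 197.32.0.0/12 -> H4 at depth 12
  ? 197.42.145.234  path d0:-→d1:-→d2:-→d3:-→d4:-→d5:-→d6:-→d7:-→d8:-→d9:-→d10:-→d11:-→d12:H4→d13:-→d14:-→d15:-→d16:-→d17:-→d18:-→d19:-→d20:H1→d21:-  best=H1
  add 214.248.29.32/28 -> H2 at depth 28
  add 214.0.0.0/8 -> H1 at depth 8
  ? 214.248.29.42  path d0:-→d1:-→d2:-→d3:-→d4:-→d5:-→d6:-→d7:-→d8:H1→d9:-→d10:-→d11:-→d12:-→d13:-→d14:-→d15:-→d16:-→d17:H2→d18:-→d19:-→d20:-→d21:-→d22:-→d23:-→d24:-→d25:-→d26:-→d27:-→d28:H2→d29:-→d30:-→d31:H4→d32:H2  best=H2
  ? 214.248.157.42  path d0:-→d1:-→d2:-→d3:-→d4:-→d5:-→d6:-→d7:-→d8:H1→d9:-→d10:-→d11:-→d12:-→d13:-→d14:-→d15:-→d16:-  best=H1
  ? 197.42.149.25  path d0:-→d1:-→d2:-→d3:-→d4:-→d5:-→d6:-→d7:-→d8:-→d9:-→d10:-→d11:-→d12:H4→d13:-→d14:-→d15:-→d16:-→d17:-→d18:-→d19:-→d20:H1→d21:-→d22:-→d23:-→d24:H1  best=H1
  ? 214.248.29.40  path d0:-→d1:-→d2:-→d3:-→d4:-→d5:-→d6:-→d7:-→d8:H1→d9:-→d10:-→d11:-→d12:-→d13:-→d14:-→d15:-→d16:-→d17:H2→d18:-→d19:-→d20:-→d21:-→d22:-→d23:-→d24:-→d25:-→d26:-→d27:-→d28:H2→d29:-→d30:-  best=H2
  ? 197.32.11.35  path d0:-→d1:-→d2:-→d3:-→d4:-→d5:-→d6:-→d7:-→d8:-→d9:-→d10:-→d11:-→d12:H4  best=H4

== LOOKUPS ==
["H4","H3","H2","H1","H2","H1","H2","H1","H1","H2","H4"]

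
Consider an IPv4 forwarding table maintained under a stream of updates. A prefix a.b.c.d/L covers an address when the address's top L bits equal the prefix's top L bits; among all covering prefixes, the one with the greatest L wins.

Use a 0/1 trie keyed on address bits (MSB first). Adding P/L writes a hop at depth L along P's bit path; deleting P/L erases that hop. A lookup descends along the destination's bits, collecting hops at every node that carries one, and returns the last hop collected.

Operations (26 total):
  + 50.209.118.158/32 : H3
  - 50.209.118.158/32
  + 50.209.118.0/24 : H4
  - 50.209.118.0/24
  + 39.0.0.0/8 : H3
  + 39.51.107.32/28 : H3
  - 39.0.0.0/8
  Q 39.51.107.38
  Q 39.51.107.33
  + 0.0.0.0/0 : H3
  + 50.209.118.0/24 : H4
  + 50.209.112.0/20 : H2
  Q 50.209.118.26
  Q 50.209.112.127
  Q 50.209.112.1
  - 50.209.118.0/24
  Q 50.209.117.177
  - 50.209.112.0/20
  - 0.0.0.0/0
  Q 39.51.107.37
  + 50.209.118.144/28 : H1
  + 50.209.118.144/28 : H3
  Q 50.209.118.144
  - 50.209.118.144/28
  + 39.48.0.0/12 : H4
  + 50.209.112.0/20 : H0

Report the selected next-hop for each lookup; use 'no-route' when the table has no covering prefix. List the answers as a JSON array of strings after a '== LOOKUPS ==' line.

Trace:
  + 50.209.118.158/32 (H3) depth=32
  del 50.209.118.158/32 (clear depth 32)
  + 50.209.118.0/24 (H4) depth=24
  del 50.209.118.0/24 (clear depth 24)
  + 39.0.0.0/8 (H3) depth=8
  + 39.51.107.32/28 (H3) depth=28
  del 39.0.0.0/8 (clear depth 8)
  lookup 39.51.107.38: bits 0010011100110011011010110010 walk d0:-→d1:-→d2:-→d3:-→d4:-→d5:-→d6:-→d7:-→d8:-→d9:-→d10:-→d11:-→d12:-→d13:-→d14:-→d15:-→d16:-→d17:-→d18:-→d19:-→d20:-→d21:-→d22:-→d23:-→d24:-→d25:-→d26:-→d27:-→d28:H3 -> H3
  lookup 39.51.107.33: bits 0010011100110011011010110010 walk d0:-→d1:-→d2:-→d3:-→d4:-→d5:-→d6:-→d7:-→d8:-→d9:-→d10:-→d11:-→d12:-→d13:-→d14:-→d15:-→d16:-→d17:-→d18:-→d19:-→d20:-→d21:-→d22:-→d23:-→d24:-→d25:-→d26:-→d27:-→d28:H3 -> H3
  + 0.0.0.0/0 (H3) depth=0
  + 50.209.118.0/24 (H4) depth=24
  + 50.209.112.0/20 (H2) depth=20
  lookup 50.209.118.26: bits 001100101101000101110110 walk d0:H3→d1:-→d2:-→d3:-→d4:-→d5:-→d6:-→d7:-→d8:-→d9:-→d10:-→d11:-→d12:-→d13:-→d14:-→d15:-→d16:-→d17:-→d18:-→d19:-→d20:H2→d21:-→d22:-→d23:-→d24:H4 -> H4
  lookup 50.209.112.127: bits 001100101101000101110 walk d0:H3→d1:-→d2:-→d3:-→d4:-→d5:-→d6:-→d7:-→d8:-→d9:-→d10:-→d11:-→d12:-→d13:-→d14:-→d15:-→d16:-→d17:-→d18:-→d19:-→d20:H2→d21:- -> H2
  lookup 50.209.112.1: bits 001100101101000101110 walk d0:H3→d1:-→d2:-→d3:-→d4:-→d5:-→d6:-→d7:-→d8:-→d9:-→d10:-→d11:-→d12:-→d13:-→d14:-→d15:-→d16:-→d17:-→d18:-→d19:-→d20:H2→d21:- -> H2
  del 50.209.118.0/24 (clear depth 24)
  lookup 50.209.117.177: bits 0011001011010001011101 walk d0:H3→d1:-→d2:-→d3:-→d4:-→d5:-→d6:-→d7:-→d8:-→d9:-→d10:-→d11:-→d12:-→d13:-→d14:-→d15:-→d16:-→d17:-→d18:-→d19:-→d20:H2→d21:-→d22:- -> H2
  del 50.209.112.0/20 (clear depth 20)
  del 0.0.0.0/0 (clear depth 0)
  lookup 39.51.107.37: bits 0010011100110011011010110010 walk d0:-→d1:-→d2:-→d3:-→d4:-→d5:-→d6:-→d7:-→d8:-→d9:-→d10:-→d11:-→d12:-→d13:-→d14:-→d15:-→d16:-→d17:-→d18:-→d19:-→d20:-→d21:-→d22:-→d23:-→d24:-→d25:-→d26:-→d27:-→d28:H3 -> H3
  + 50.209.118.144/28 (H1) depth=28
  + 50.209.118.144/28 (H3) depth=28
  lookup 50.209.118.144: bits 0011001011010001011101101001 walk d0:-→d1:-→d2:-→d3:-→d4:-→d5:-→d6:-→d7:-→d8:-→d9:-→d10:-→d11:-→d12:-→d13:-→d14:-→d15:-→d16:-→d17:-→d18:-→d19:-→d20:-→d21:-→d22:-→d23:-→d24:-→d25:-→d26:-→d27:-→d28:H3 -> H3
  del 50.209.118.144/28 (clear depth 28)
  + 39.48.0.0/12 (H4) depth=12
  + 50.209.112.0/20 (H0) depth=20

== LOOKUPS ==
["H3","H3","H4","H2","H2","H2","H3","H3"]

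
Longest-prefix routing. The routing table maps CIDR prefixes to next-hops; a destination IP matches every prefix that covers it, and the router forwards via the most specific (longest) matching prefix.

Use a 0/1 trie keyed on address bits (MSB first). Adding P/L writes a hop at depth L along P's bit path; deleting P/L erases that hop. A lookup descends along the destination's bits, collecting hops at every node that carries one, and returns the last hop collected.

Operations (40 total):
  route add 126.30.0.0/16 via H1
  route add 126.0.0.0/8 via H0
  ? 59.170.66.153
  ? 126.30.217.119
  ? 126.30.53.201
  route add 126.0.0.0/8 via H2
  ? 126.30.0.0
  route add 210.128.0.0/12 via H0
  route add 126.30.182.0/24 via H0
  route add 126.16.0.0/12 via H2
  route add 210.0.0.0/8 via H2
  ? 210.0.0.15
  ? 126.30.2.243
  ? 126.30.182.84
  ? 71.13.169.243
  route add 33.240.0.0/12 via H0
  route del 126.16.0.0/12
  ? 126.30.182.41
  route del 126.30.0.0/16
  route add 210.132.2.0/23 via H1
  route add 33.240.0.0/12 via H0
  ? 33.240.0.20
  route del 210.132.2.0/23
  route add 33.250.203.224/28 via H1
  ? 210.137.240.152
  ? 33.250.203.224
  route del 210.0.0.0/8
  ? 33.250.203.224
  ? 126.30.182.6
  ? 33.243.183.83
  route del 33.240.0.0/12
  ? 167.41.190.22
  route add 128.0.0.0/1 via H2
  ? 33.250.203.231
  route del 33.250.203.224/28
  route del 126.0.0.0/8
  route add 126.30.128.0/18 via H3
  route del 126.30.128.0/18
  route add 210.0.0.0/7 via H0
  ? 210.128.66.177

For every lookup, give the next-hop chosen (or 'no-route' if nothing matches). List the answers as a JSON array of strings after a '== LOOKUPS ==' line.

Trace:
  + 126.30.0.0/16 (H1) depth=16
  + 126.0.0.0/8 (H0) depth=8
  Q 59.170.66.153: descend 0 ; hops seen [∅] ; pick no-route
  Q 126.30.217.119: descend 0111111000011110 ; hops seen [H0,H1] ; pick H1
  Q 126.30.53.201: descend 0111111000011110 ; hops seen [H0,H1] ; pick H1
  + 126.0.0.0/8 (H2) depth=8
  Q 126.30.0.0: descend 0111111000011110 ; hops seen [H2,H1] ; pick H1
  + 210.128.0.0/12 (H0) depth=12
  + 126.30.182.0/24 (H0) depth=24
  + 126.16.0.0/12 (H2) depth=12
  + 210.0.0.0/8 (H2) depth=8
  Q 210.0.0.15: descend 11010010 ; hops seen [H2] ; pick H2
  Q 126.30.2.243: descend 0111111000011110 ; hops seen [H2,H2,H1] ; pick H1
  Q 126.30.182.84: descend 011111100001111010110110 ; hops seen [H2,H2,H1,H0] ; pick H0
  Q 71.13.169.243: descend 01 ; hops seen [∅] ; pick no-route
  + 33.240.0.0/12 (H0) depth=12
  - 126.16.0.0/12 clear@12
  Q 126.30.182.41: descend 011111100001111010110110 ; hops seen [H2,H1,H0] ; pick H0
  - 126.30.0.0/16 clear@16
  + 210.132.2.0/23 (H1) depth=23
  + 33.240.0.0/12 (H0) depth=12
  Q 33.240.0.20: descend 001000011111 ; hops seen [H0] ; pick H0
  - 210.132.2.0/23 clear@23
  + 33.250.203.224/28 (H1) depth=28
  Q 210.137.240.152: descend 110100101000 ; hops seen [H2,H0] ; pick H0
  Q 33.250.203.224: descend 0010000111111010110010111110 ; hops seen [H0,H1] ; pick H1
  - 210.0.0.0/8 clear@8
  Q 33.250.203.224: descend 0010000111111010110010111110 ; hops seen [H0,H1] ; pick H1
  Q 126.30.182.6: descend 011111100001111010110110 ; hops seen [H2,H0] ; pick H0
  Q 33.243.183.83: descend 001000011111 ; hops seen [H0] ; pick H0
  - 33.240.0.0/12 clear@12
  Q 167.41.190.22: descend 1 ; hops seen [∅] ; pick no-route
  + 128.0.0.0/1 (H2) depth=1
  Q 33.250.203.231: descend 0010000111111010110010111110 ; hops seen [H1] ; pick H1
  - 33.250.203.224/28 clear@28
  - 126.0.0.0/8 clear@8
  + 126.30.128.0/18 (H3) depth=18
  - 126.30.128.0/18 clear@18
  + 210.0.0.0/7 (H0) depth=7
  Q 210.128.66.177: descend 1101001010000 ; hops seen [H2,H0,H0] ; pick H0

== LOOKUPS ==
["no-route","H1","H1","H1","H2","H1","H0","no-route","H0","H0","H0","H1","H1","H0","H0","no-route","H1","H0"]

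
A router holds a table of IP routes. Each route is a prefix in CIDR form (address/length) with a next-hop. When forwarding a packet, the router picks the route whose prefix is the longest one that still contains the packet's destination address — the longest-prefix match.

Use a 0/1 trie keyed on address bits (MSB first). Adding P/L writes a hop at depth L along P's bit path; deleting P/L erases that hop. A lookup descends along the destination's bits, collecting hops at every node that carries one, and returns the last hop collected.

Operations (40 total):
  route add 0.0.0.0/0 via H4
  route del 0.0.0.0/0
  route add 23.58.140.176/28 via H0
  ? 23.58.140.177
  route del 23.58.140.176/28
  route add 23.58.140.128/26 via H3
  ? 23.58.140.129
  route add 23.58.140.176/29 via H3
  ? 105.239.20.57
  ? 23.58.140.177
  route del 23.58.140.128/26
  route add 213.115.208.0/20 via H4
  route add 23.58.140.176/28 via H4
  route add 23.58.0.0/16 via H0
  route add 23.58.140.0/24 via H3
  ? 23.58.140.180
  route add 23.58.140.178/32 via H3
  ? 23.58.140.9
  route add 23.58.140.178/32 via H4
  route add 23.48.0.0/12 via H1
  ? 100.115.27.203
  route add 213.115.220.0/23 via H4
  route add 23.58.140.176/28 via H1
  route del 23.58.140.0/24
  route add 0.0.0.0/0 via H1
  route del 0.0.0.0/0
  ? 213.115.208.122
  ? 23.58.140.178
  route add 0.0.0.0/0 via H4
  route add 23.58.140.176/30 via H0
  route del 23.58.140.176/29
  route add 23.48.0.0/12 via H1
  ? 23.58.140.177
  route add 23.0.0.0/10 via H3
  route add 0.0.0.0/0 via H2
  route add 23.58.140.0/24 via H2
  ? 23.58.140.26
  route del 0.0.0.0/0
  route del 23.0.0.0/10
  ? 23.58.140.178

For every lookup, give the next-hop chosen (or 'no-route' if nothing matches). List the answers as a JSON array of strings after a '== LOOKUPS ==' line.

Apply in order:
  + 0.0.0.0/0 (H4) depth=0
  - 0.0.0.0/0 clear@0
  + 23.58.140.176/28 (H0) depth=28
  ? 23.58.140.177  path d0:-→d1:-→d2:-→d3:-→d4:-→d5:-→d6:-→d7:-→d8:-→d9:-→d10:-→d11:-→d12:-→d13:-→d14:-→d15:-→d16:-→d17:-→d18:-→d19:-→d20:-→d21:-→d22:-→d23:-→d24:-→d25:-→d26:-→d27:-→d28:H0  best=H0
  - 23.58.140.176/28 clear@28
  + 23.58.140.128/26 (H3) depth=26
  ? 23.58.140.129  path d0:-→d1:-→d2:-→d3:-→d4:-→d5:-→d6:-→d7:-→d8:-→d9:-→d10:-→d11:-→d12:-→d13:-→d14:-→d15:-→d16:-→d17:-→d18:-→d19:-→d20:-→d21:-→d22:-→d23:-→d24:-→d25:-→d26:H3  best=H3
  + 23.58.140.176/29 (H3) depth=29
  ? 105.239.20.57  path d0:-→d1:-  best=no-route
  ? 23.58.140.177  path d0:-→d1:-→d2:-→d3:-→d4:-→d5:-→d6:-→d7:-→d8:-→d9:-→d10:-→d11:-→d12:-→d13:-→d14:-→d15:-→d16:-→d17:-→d18:-→d19:-→d20:-→d21:-→d22:-→d23:-→d24:-→d25:-→d26:H3→d27:-→d28:-→d29:H3  best=H3
  - 23.58.140.128/26 clear@26
  + 213.115.208.0/20 (H4) depth=20
  + 23.58.140.176/28 (H4) depth=28
  + 23.58.0.0/16 (H0) depth=16
  + 23.58.140.0/24 (H3) depth=24
  ? 23.58.140.180  path d0:-→d1:-→d2:-→d3:-→d4:-→d5:-→d6:-→d7:-→d8:-→d9:-→d10:-→d11:-→d12:-→d13:-→d14:-→d15:-→d16:H0→d17:-→d18:-→d19:-→d20:-→d21:-→d22:-→d23:-→d24:H3→d25:-→d26:-→d27:-→d28:H4→d29:H3  best=H3
  + 23.58.140.178/32 (H3) depth=32
  ? 23.58.140.9  path d0:-→d1:-→d2:-→d3:-→d4:-→d5:-→d6:-→d7:-→d8:-→d9:-→d10:-→d11:-→d12:-→d13:-→d14:-→d15:-→d16:H0→d17:-→d18:-→d19:-→d20:-→d21:-→d22:-→d23:-→d24:H3  best=H3
  + 23.58.140.178/32 (H4) depth=32
  + 23.48.0.0/12 (H1) depth=12
  ? 100.115.27.203  path d0:-→d1:-  best=no-route
  + 213.115.220.0/23 (H4) depth=23
  + 23.58.140.176/28 (H1) depth=28
  - 23.58.140.0/24 clear@24
  + 0.0.0.0/0 (H1) depth=0
  - 0.0.0.0/0 clear@0
  ? 213.115.208.122  path d0:-→d1:-→d2:-→d3:-→d4:-→d5:-→d6:-→d7:-→d8:-→d9:-→d10:-→d11:-→d12:-→d13:-→d14:-→d15:-→d16:-→d17:-→d18:-→d19:-→d20:H4  best=H4
  ? 23.58.140.178  path d0:-→d1:-→d2:-→d3:-→d4:-→d5:-→d6:-→d7:-→d8:-→d9:-→d10:-→d11:-→d12:H1→d13:-→d14:-→d15:-→d16:H0→d17:-→d18:-→d19:-→d20:-→d21:-→d22:-→d23:-→d24:-→d25:-→d26:-→d27:-→d28:H1→d29:H3→d30:-→d31:-→d32:H4  best=H4
  + 0.0.0.0/0 (H4) depth=0
  + 23.58.140.176/30 (H0) depth=30
  - 23.58.140.176/29 clear@29
  + 23.48.0.0/12 (H1) depth=12
  ? 23.58.140.177  path d0:H4→d1:-→d2:-→d3:-→d4:-→d5:-→d6:-→d7:-→d8:-→d9:-→d10:-→d11:-→d12:H1→d13:-→d14:-→d15:-→d16:H0→d17:-→d18:-→d19:-→d20:-→d21:-→d22:-→d23:-→d24:-→d25:-→d26:-→d27:-→d28:H1→d29:-→d30:H0  best=H0
  + 23.0.0.0/10 (H3) depth=10
  + 0.0.0.0/0 (H2) depth=0
  + 23.58.140.0/24 (H2) depth=24
  ? 23.58.140.26  path d0:H2→d1:-→d2:-→d3:-→d4:-→d5:-→d6:-→d7:-→d8:-→d9:-→d10:H3→d11:-→d12:H1→d13:-→d14:-→d15:-→d16:H0→d17:-→d18:-→d19:-→d20:-→d21:-→d22:-→d23:-→d24:H2  best=H2
  - 0.0.0.0/0 clear@0
  - 23.0.0.0/10 clear@10
  ? 23.58.140.178  path d0:-→d1:-→d2:-→d3:-→d4:-→d5:-→d6:-→d7:-→d8:-→d9:-→d10:-→d11:-→d12:H1→d13:-→d14:-→d15:-→d16:H0→d17:-→d18:-→d19:-→d20:-→d21:-→d22:-→d23:-→d24:H2→d25:-→d26:-→d27:-→d28:H1→d29:-→d30:H0→d31:-→d32:H4  best=H4

== LOOKUPS ==
["H0","H3","no-route","H3","H3","H3","no-route","H4","H4","H0","H2","H4"]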